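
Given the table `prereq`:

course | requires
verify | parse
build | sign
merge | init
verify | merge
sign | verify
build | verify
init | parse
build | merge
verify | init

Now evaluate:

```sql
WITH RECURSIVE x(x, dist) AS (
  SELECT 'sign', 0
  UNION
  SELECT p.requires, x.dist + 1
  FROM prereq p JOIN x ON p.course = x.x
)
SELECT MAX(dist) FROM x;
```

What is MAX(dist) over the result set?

4

Base: (sign, dist=0).
Iteration 1: edges from {sign} -> (verify, dist=1).
Iteration 2: edges from {verify} -> (init, dist=2), (merge, dist=2), (parse, dist=2).
Iteration 3: edges from {init,merge,parse} -> (init, dist=3), (parse, dist=3).
Iteration 4: edges from {init,parse} -> (parse, dist=4).
Iteration 5: no outgoing edges from {parse}; recursion stops.
dist values: 0, 1, 2, 2, 2, 3, 3, 4; the maximum is 4.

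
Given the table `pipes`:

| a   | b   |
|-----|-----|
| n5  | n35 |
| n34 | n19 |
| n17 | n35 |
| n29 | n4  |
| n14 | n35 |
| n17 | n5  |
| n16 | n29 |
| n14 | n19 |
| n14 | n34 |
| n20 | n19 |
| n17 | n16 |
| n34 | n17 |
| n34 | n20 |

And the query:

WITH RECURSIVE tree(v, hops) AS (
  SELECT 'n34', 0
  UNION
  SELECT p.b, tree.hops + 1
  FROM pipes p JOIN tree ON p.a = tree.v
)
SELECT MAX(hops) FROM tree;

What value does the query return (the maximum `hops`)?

4

Base: (n34, hops=0).
Iteration 1: edges from {n34} -> (n17, hops=1), (n19, hops=1), (n20, hops=1).
Iteration 2: edges from {n17,n19,n20} -> (n16, hops=2), (n19, hops=2), (n35, hops=2), (n5, hops=2).
Iteration 3: edges from {n16,n19,n35,n5} -> (n29, hops=3), (n35, hops=3).
Iteration 4: edges from {n29,n35} -> (n4, hops=4).
Iteration 5: no outgoing edges from {n4}; recursion stops.
hops values: 0, 1, 1, 1, 2, 2, 2, 2, 3, 3, 4; the maximum is 4.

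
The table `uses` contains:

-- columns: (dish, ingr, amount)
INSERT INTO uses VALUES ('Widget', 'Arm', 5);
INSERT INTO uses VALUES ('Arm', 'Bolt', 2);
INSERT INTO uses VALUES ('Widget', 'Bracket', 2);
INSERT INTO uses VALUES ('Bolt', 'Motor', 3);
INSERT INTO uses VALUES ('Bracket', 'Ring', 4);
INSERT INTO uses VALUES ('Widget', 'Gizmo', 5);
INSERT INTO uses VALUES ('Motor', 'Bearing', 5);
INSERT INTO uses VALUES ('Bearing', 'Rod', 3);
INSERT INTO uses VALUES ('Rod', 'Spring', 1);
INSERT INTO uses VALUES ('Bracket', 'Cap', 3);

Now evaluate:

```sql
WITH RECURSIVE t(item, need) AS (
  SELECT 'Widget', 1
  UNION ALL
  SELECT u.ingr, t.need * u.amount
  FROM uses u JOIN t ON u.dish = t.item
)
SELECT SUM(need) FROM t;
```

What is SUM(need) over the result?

Base: (Widget, need=1).
Iteration 1: components of {Widget} -> Arm = 1*5 = 5, Bracket = 1*2 = 2, Gizmo = 1*5 = 5.
Iteration 2: components of {Arm,Bracket,Gizmo} -> Bolt = 5*2 = 10, Cap = 2*3 = 6, Ring = 2*4 = 8.
Iteration 3: components of {Bolt,Cap,Ring} -> Motor = 10*3 = 30.
Iteration 4: components of {Motor} -> Bearing = 30*5 = 150.
Iteration 5: components of {Bearing} -> Rod = 150*3 = 450.
Iteration 6: components of {Rod} -> Spring = 450*1 = 450.
Iteration 7: no further components; recursion stops.
SUM(need) = 1 + 5 + 2 + 5 + 10 + 8 + 6 + 30 + 150 + 450 + 450 = 1117.

1117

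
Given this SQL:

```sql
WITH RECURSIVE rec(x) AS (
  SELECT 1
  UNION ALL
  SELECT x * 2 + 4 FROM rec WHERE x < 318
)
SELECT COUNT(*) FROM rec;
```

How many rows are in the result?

Base: x=1.
Iteration 1: 1 < 318 holds -> x = 1 * 2 + 4 = 6.
Iteration 2: 6 < 318 holds -> x = 6 * 2 + 4 = 16.
Iteration 3: 16 < 318 holds -> x = 16 * 2 + 4 = 36.
Iteration 4: 36 < 318 holds -> x = 36 * 2 + 4 = 76.
Iteration 5: 76 < 318 holds -> x = 76 * 2 + 4 = 156.
Iteration 6: 156 < 318 holds -> x = 156 * 2 + 4 = 316.
Iteration 7: 316 < 318 holds -> x = 316 * 2 + 4 = 636.
Iteration 8: 636 < 318 fails; recursion stops.
Total rows emitted: 8.

8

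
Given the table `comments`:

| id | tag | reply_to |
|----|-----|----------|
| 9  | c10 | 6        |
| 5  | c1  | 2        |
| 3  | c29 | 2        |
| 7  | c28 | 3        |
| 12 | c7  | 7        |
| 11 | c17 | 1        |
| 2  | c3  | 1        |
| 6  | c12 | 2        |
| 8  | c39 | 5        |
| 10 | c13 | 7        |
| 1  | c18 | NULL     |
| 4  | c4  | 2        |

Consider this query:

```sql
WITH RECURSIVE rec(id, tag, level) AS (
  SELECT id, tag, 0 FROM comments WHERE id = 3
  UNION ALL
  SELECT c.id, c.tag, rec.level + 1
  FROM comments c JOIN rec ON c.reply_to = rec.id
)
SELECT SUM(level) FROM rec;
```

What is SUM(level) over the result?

5

Base: id=3 (c29) at level 0.
Iteration 1: rows with reply_to in {3} -> c28 (id 7, level 1).
Iteration 2: rows with reply_to in {7} -> c13 (id 10, level 2), c7 (id 12, level 2).
Iteration 3: no rows with reply_to in {10,12}; recursion stops.
SUM(level) = 0 + 1 + 2 + 2 = 5.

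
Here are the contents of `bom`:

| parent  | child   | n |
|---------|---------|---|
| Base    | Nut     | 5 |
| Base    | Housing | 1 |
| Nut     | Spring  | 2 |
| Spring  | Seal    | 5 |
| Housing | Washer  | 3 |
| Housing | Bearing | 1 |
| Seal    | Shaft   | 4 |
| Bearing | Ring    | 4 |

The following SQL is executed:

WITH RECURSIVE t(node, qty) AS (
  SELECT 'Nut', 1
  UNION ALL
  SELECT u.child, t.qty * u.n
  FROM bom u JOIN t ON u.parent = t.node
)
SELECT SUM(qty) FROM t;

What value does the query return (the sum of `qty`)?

53

Base: (Nut, qty=1).
Iteration 1: components of {Nut} -> Spring = 1*2 = 2.
Iteration 2: components of {Spring} -> Seal = 2*5 = 10.
Iteration 3: components of {Seal} -> Shaft = 10*4 = 40.
Iteration 4: no further components; recursion stops.
SUM(qty) = 1 + 2 + 10 + 40 = 53.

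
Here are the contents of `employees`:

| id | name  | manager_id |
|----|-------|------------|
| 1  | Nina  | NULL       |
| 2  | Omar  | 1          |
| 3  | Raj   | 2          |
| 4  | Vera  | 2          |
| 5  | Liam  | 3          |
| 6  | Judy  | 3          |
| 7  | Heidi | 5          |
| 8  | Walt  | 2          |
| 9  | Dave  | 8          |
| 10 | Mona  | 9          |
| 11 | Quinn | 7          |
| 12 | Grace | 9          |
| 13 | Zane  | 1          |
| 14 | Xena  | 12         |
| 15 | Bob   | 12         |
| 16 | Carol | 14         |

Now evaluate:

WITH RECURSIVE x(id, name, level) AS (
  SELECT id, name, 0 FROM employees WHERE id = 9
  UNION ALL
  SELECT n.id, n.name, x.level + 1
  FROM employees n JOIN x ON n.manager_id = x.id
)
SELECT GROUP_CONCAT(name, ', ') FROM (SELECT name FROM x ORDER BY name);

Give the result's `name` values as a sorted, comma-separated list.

Base: id=9 (Dave) at level 0.
Iteration 1: rows with manager_id in {9} -> Mona (id 10, level 1), Grace (id 12, level 1).
Iteration 2: rows with manager_id in {10,12} -> Xena (id 14, level 2), Bob (id 15, level 2).
Iteration 3: rows with manager_id in {14,15} -> Carol (id 16, level 3).
Iteration 4: no rows with manager_id in {16}; recursion stops.

Bob, Carol, Dave, Grace, Mona, Xena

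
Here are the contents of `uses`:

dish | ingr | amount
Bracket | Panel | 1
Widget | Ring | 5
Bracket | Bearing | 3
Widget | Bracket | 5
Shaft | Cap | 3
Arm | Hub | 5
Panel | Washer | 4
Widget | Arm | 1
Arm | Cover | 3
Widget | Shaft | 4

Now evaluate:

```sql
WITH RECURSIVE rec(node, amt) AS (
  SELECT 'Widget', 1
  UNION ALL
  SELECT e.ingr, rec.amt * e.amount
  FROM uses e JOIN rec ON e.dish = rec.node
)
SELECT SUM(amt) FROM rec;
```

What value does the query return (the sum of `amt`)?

76

Base: (Widget, amt=1).
Iteration 1: components of {Widget} -> Arm = 1*1 = 1, Bracket = 1*5 = 5, Ring = 1*5 = 5, Shaft = 1*4 = 4.
Iteration 2: components of {Arm,Bracket,Ring,Shaft} -> Bearing = 5*3 = 15, Cap = 4*3 = 12, Cover = 1*3 = 3, Hub = 1*5 = 5, Panel = 5*1 = 5.
Iteration 3: components of {Bearing,Cap,Cover,Hub,Panel} -> Washer = 5*4 = 20.
Iteration 4: no further components; recursion stops.
SUM(amt) = 1 + 1 + 4 + 5 + 5 + 5 + 3 + 12 + 15 + 5 + 20 = 76.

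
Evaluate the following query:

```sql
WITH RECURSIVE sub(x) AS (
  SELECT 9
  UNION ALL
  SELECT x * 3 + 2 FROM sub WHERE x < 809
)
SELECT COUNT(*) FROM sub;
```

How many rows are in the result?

Base: x=9.
Iteration 1: 9 < 809 holds -> x = 9 * 3 + 2 = 29.
Iteration 2: 29 < 809 holds -> x = 29 * 3 + 2 = 89.
Iteration 3: 89 < 809 holds -> x = 89 * 3 + 2 = 269.
Iteration 4: 269 < 809 holds -> x = 269 * 3 + 2 = 809.
Iteration 5: 809 < 809 fails; recursion stops.
Total rows emitted: 5.

5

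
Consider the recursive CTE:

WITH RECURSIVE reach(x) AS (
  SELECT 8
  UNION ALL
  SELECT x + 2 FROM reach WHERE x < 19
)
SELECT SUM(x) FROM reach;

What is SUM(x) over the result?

98

Base: x=8.
Iteration 1: 8 < 19 holds -> x = 8 + 2 = 10.
Iteration 2: 10 < 19 holds -> x = 10 + 2 = 12.
Iteration 3: 12 < 19 holds -> x = 12 + 2 = 14.
Iteration 4: 14 < 19 holds -> x = 14 + 2 = 16.
Iteration 5: 16 < 19 holds -> x = 16 + 2 = 18.
Iteration 6: 18 < 19 holds -> x = 18 + 2 = 20.
Iteration 7: 20 < 19 fails; recursion stops.
SUM(x) = 8 + 10 + 12 + 14 + 16 + 18 + 20 = 98.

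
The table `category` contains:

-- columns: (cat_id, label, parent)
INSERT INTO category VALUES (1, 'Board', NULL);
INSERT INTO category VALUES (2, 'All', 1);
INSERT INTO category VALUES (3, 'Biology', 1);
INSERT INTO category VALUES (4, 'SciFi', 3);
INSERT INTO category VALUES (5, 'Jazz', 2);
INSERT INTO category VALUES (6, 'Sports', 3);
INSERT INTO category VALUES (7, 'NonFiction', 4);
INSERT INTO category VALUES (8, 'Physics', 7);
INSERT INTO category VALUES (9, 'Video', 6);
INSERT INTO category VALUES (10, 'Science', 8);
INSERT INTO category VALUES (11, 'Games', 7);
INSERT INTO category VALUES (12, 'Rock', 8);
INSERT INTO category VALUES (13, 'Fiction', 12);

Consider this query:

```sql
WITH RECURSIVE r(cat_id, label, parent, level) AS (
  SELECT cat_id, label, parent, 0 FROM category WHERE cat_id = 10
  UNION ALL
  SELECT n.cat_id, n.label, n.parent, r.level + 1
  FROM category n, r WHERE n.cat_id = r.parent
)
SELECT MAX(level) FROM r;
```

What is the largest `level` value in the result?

Base: cat_id=10 (Science), parent=8, level 0.
Iteration 1: join on cat_id=8 -> Physics (id 8, parent=7, level 1).
Iteration 2: join on cat_id=7 -> NonFiction (id 7, parent=4, level 2).
Iteration 3: join on cat_id=4 -> SciFi (id 4, parent=3, level 3).
Iteration 4: join on cat_id=3 -> Biology (id 3, parent=1, level 4).
Iteration 5: join on cat_id=1 -> Board (id 1, parent=NULL, level 5).
Iteration 6: parent is NULL; no match; recursion stops.
level values: 0, 1, 2, 3, 4, 5; the maximum is 5.

5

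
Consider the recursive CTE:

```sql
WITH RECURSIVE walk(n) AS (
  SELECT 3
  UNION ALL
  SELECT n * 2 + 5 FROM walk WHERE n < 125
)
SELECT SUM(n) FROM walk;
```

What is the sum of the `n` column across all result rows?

Base: n=3.
Iteration 1: 3 < 125 holds -> n = 3 * 2 + 5 = 11.
Iteration 2: 11 < 125 holds -> n = 11 * 2 + 5 = 27.
Iteration 3: 27 < 125 holds -> n = 27 * 2 + 5 = 59.
Iteration 4: 59 < 125 holds -> n = 59 * 2 + 5 = 123.
Iteration 5: 123 < 125 holds -> n = 123 * 2 + 5 = 251.
Iteration 6: 251 < 125 fails; recursion stops.
SUM(n) = 3 + 11 + 27 + 59 + 123 + 251 = 474.

474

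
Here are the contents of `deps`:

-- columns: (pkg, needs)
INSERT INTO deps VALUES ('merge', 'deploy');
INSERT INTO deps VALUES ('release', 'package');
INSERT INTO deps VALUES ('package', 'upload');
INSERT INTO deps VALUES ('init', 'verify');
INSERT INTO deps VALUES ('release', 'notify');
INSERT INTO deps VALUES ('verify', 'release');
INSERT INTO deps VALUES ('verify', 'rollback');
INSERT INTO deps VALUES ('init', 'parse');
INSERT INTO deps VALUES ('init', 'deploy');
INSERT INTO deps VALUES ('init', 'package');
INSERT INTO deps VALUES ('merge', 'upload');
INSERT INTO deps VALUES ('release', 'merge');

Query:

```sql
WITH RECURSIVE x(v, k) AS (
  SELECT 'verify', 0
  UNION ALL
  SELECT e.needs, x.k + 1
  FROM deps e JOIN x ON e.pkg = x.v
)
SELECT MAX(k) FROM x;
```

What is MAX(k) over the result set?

Base: (verify, k=0).
Iteration 1: edges from {verify} -> (release, k=1), (rollback, k=1).
Iteration 2: edges from {release,rollback} -> (merge, k=2), (notify, k=2), (package, k=2).
Iteration 3: edges from {merge,notify,package} -> (deploy, k=3), (upload, k=3) x2. [UNION ALL keeps all 3 new rows, including repeats]
Iteration 4: no outgoing edges from {deploy,upload}; recursion stops.
k values: 0, 1, 1, 2, 2, 2, 3, 3, 3; the maximum is 3.

3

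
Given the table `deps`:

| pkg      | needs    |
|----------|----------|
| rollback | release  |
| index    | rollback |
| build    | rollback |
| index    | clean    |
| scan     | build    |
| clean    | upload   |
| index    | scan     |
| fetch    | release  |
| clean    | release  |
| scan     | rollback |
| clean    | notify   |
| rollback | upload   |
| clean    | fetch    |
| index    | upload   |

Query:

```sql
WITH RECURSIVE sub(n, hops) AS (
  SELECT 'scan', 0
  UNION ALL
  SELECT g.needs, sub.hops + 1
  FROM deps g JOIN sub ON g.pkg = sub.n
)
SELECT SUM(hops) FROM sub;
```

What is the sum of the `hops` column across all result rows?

14

Base: (scan, hops=0).
Iteration 1: edges from {scan} -> (build, hops=1), (rollback, hops=1).
Iteration 2: edges from {build,rollback} -> (release, hops=2), (rollback, hops=2), (upload, hops=2).
Iteration 3: edges from {release,rollback,upload} -> (release, hops=3), (upload, hops=3).
Iteration 4: no outgoing edges from {release,upload}; recursion stops.
SUM(hops) = 0 + 1 + 1 + 2 + 2 + 2 + 3 + 3 = 14.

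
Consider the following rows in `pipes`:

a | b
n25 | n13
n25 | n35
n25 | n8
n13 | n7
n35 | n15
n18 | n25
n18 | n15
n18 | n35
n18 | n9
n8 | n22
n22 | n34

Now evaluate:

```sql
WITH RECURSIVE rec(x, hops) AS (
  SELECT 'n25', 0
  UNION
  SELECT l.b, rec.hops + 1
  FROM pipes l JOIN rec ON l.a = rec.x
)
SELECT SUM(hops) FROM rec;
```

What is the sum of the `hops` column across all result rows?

Base: (n25, hops=0).
Iteration 1: edges from {n25} -> (n13, hops=1), (n35, hops=1), (n8, hops=1).
Iteration 2: edges from {n13,n35,n8} -> (n15, hops=2), (n22, hops=2), (n7, hops=2).
Iteration 3: edges from {n15,n22,n7} -> (n34, hops=3).
Iteration 4: no outgoing edges from {n34}; recursion stops.
SUM(hops) = 0 + 1 + 1 + 1 + 2 + 2 + 2 + 3 = 12.

12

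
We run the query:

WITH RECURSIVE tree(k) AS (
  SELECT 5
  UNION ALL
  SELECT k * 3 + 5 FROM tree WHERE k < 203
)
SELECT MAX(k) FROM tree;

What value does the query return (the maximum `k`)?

605

Base: k=5.
Iteration 1: 5 < 203 holds -> k = 5 * 3 + 5 = 20.
Iteration 2: 20 < 203 holds -> k = 20 * 3 + 5 = 65.
Iteration 3: 65 < 203 holds -> k = 65 * 3 + 5 = 200.
Iteration 4: 200 < 203 holds -> k = 200 * 3 + 5 = 605.
Iteration 5: 605 < 203 fails; recursion stops.
k values: 5, 20, 65, 200, 605; the maximum is 605.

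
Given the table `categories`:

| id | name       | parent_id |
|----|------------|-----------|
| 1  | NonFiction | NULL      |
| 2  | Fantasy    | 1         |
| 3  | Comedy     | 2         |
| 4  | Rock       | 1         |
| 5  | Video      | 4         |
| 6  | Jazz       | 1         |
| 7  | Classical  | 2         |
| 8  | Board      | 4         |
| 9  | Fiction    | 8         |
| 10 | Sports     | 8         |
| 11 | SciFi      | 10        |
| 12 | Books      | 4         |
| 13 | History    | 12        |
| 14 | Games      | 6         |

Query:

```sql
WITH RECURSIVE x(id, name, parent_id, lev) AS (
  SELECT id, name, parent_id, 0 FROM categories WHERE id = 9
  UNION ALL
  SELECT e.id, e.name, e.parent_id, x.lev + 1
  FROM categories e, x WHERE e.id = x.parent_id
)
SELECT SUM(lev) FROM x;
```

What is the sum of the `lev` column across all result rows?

6

Base: id=9 (Fiction), parent_id=8, lev 0.
Iteration 1: join on id=8 -> Board (id 8, parent_id=4, lev 1).
Iteration 2: join on id=4 -> Rock (id 4, parent_id=1, lev 2).
Iteration 3: join on id=1 -> NonFiction (id 1, parent_id=NULL, lev 3).
Iteration 4: parent_id is NULL; no match; recursion stops.
SUM(lev) = 0 + 1 + 2 + 3 = 6.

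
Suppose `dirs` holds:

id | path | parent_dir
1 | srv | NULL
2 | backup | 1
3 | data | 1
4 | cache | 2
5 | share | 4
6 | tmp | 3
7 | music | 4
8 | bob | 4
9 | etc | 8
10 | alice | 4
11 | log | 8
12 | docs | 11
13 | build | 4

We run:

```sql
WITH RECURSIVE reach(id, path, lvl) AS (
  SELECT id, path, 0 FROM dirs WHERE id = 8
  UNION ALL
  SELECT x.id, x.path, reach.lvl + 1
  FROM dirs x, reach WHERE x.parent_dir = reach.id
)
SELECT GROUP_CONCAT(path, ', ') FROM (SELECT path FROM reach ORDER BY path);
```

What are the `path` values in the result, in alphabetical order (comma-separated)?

bob, docs, etc, log

Base: id=8 (bob) at lvl 0.
Iteration 1: rows with parent_dir in {8} -> etc (id 9, lvl 1), log (id 11, lvl 1).
Iteration 2: rows with parent_dir in {9,11} -> docs (id 12, lvl 2).
Iteration 3: no rows with parent_dir in {12}; recursion stops.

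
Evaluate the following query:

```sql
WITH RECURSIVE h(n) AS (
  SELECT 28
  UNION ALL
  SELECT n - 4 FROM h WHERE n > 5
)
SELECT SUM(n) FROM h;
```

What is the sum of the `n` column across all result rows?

Base: n=28.
Iteration 1: 28 > 5 holds -> n = 28 - 4 = 24.
Iteration 2: 24 > 5 holds -> n = 24 - 4 = 20.
Iteration 3: 20 > 5 holds -> n = 20 - 4 = 16.
Iteration 4: 16 > 5 holds -> n = 16 - 4 = 12.
Iteration 5: 12 > 5 holds -> n = 12 - 4 = 8.
Iteration 6: 8 > 5 holds -> n = 8 - 4 = 4.
Iteration 7: 4 > 5 fails; recursion stops.
SUM(n) = 28 + 24 + 20 + 16 + 12 + 8 + 4 = 112.

112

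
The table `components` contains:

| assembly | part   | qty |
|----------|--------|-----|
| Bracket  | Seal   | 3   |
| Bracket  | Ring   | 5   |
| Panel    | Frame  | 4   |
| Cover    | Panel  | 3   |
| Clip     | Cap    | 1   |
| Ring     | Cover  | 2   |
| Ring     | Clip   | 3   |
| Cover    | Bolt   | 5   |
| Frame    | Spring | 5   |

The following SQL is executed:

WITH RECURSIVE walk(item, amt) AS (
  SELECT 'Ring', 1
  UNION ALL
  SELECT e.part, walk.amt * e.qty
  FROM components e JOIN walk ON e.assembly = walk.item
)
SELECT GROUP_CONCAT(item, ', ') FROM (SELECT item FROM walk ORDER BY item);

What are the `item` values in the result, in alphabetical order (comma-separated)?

Base: (Ring, amt=1).
Iteration 1: components of {Ring} -> Clip = 1*3 = 3, Cover = 1*2 = 2.
Iteration 2: components of {Clip,Cover} -> Bolt = 2*5 = 10, Cap = 3*1 = 3, Panel = 2*3 = 6.
Iteration 3: components of {Bolt,Cap,Panel} -> Frame = 6*4 = 24.
Iteration 4: components of {Frame} -> Spring = 24*5 = 120.
Iteration 5: no further components; recursion stops.

Bolt, Cap, Clip, Cover, Frame, Panel, Ring, Spring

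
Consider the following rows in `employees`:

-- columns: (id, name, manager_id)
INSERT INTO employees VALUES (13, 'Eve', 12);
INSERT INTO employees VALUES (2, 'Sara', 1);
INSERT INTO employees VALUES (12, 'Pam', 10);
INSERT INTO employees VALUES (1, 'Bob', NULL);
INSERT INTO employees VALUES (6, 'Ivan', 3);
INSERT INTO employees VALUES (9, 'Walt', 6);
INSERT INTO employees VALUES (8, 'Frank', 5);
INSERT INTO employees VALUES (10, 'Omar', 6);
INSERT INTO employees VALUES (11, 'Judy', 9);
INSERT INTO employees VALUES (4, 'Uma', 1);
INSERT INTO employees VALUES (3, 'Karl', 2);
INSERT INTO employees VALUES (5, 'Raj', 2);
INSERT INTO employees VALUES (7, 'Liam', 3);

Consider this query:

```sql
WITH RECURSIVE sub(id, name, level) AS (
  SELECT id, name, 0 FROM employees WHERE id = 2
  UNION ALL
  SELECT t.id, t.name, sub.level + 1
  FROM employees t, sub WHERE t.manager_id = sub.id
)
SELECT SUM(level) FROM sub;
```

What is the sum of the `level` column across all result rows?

Base: id=2 (Sara) at level 0.
Iteration 1: rows with manager_id in {2} -> Karl (id 3, level 1), Raj (id 5, level 1).
Iteration 2: rows with manager_id in {3,5} -> Ivan (id 6, level 2), Liam (id 7, level 2), Frank (id 8, level 2).
Iteration 3: rows with manager_id in {6,7,8} -> Walt (id 9, level 3), Omar (id 10, level 3).
Iteration 4: rows with manager_id in {9,10} -> Judy (id 11, level 4), Pam (id 12, level 4).
Iteration 5: rows with manager_id in {11,12} -> Eve (id 13, level 5).
Iteration 6: no rows with manager_id in {13}; recursion stops.
SUM(level) = 0 + 1 + 1 + 2 + 2 + 2 + 3 + 3 + 4 + 4 + 5 = 27.

27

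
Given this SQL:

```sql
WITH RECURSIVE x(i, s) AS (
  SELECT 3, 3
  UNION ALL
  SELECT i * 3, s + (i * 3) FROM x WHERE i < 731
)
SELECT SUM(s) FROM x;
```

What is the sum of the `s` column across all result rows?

4908

Base: i=3, s=3.
Iteration 1: 3 < 731 holds -> i = 3 * 3 = 9, s = 3 + 9 = 12.
Iteration 2: 9 < 731 holds -> i = 9 * 3 = 27, s = 12 + 27 = 39.
Iteration 3: 27 < 731 holds -> i = 27 * 3 = 81, s = 39 + 81 = 120.
Iteration 4: 81 < 731 holds -> i = 81 * 3 = 243, s = 120 + 243 = 363.
Iteration 5: 243 < 731 holds -> i = 243 * 3 = 729, s = 363 + 729 = 1092.
Iteration 6: 729 < 731 holds -> i = 729 * 3 = 2187, s = 1092 + 2187 = 3279.
Iteration 7: 2187 < 731 fails; recursion stops.
SUM(s) = 3 + 12 + 39 + 120 + 363 + 1092 + 3279 = 4908.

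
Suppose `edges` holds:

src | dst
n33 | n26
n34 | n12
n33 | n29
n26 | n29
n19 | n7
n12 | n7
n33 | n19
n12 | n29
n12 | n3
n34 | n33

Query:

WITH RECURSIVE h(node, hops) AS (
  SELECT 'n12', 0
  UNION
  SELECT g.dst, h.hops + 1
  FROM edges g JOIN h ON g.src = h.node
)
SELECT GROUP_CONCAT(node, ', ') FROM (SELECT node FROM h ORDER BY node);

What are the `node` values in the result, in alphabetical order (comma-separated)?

n12, n29, n3, n7

Base: (n12, hops=0).
Iteration 1: edges from {n12} -> (n29, hops=1), (n3, hops=1), (n7, hops=1).
Iteration 2: no outgoing edges from {n29,n3,n7}; recursion stops.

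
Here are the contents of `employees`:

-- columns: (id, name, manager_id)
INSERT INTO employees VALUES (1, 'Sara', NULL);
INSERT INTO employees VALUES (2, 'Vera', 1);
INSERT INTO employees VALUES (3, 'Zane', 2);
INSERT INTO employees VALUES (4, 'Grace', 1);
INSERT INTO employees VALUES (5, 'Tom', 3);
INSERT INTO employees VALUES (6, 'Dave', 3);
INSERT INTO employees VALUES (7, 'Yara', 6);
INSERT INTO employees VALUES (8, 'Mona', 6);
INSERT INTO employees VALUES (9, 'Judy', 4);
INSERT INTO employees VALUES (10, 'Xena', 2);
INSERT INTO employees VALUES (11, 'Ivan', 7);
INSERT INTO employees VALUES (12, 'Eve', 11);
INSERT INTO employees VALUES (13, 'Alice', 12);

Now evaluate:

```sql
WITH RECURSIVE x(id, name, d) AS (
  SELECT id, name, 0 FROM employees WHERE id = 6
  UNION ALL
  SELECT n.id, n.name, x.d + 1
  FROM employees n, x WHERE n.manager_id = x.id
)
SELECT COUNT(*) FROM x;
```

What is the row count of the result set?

6

Base: id=6 (Dave) at d 0.
Iteration 1: rows with manager_id in {6} -> Yara (id 7, d 1), Mona (id 8, d 1).
Iteration 2: rows with manager_id in {7,8} -> Ivan (id 11, d 2).
Iteration 3: rows with manager_id in {11} -> Eve (id 12, d 3).
Iteration 4: rows with manager_id in {12} -> Alice (id 13, d 4).
Iteration 5: no rows with manager_id in {13}; recursion stops.
Total rows emitted: 6.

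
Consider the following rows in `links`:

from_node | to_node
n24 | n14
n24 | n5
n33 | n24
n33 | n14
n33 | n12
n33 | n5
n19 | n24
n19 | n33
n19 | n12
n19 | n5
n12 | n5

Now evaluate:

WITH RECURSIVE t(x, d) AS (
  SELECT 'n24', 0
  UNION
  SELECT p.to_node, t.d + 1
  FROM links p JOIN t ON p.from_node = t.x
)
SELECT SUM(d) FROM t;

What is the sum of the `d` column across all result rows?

2

Base: (n24, d=0).
Iteration 1: edges from {n24} -> (n14, d=1), (n5, d=1).
Iteration 2: no outgoing edges from {n14,n5}; recursion stops.
SUM(d) = 0 + 1 + 1 = 2.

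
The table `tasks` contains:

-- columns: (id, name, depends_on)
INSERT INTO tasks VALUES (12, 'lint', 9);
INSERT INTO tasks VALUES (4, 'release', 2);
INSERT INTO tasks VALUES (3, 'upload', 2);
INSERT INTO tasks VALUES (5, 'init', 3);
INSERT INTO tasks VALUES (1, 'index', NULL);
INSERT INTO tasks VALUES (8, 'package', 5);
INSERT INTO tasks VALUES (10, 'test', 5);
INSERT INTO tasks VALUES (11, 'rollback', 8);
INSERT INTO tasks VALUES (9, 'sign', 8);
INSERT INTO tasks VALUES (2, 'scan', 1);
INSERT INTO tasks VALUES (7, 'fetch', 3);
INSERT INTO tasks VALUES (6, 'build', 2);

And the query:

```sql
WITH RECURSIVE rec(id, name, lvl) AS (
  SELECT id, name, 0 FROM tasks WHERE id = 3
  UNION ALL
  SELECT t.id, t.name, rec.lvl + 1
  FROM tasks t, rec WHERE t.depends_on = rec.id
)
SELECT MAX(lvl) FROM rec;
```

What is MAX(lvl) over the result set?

4

Base: id=3 (upload) at lvl 0.
Iteration 1: rows with depends_on in {3} -> init (id 5, lvl 1), fetch (id 7, lvl 1).
Iteration 2: rows with depends_on in {5,7} -> package (id 8, lvl 2), test (id 10, lvl 2).
Iteration 3: rows with depends_on in {8,10} -> sign (id 9, lvl 3), rollback (id 11, lvl 3).
Iteration 4: rows with depends_on in {9,11} -> lint (id 12, lvl 4).
Iteration 5: no rows with depends_on in {12}; recursion stops.
lvl values: 0, 1, 1, 2, 2, 3, 3, 4; the maximum is 4.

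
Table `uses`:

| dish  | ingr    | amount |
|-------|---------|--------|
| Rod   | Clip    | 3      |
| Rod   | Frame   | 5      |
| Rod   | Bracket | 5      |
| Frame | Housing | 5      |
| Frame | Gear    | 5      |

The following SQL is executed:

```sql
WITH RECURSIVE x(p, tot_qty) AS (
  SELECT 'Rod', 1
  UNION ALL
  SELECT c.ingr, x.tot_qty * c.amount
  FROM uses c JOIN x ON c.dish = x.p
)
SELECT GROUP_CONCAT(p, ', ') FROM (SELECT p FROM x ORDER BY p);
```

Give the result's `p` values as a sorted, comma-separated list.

Base: (Rod, tot_qty=1).
Iteration 1: components of {Rod} -> Bracket = 1*5 = 5, Clip = 1*3 = 3, Frame = 1*5 = 5.
Iteration 2: components of {Bracket,Clip,Frame} -> Gear = 5*5 = 25, Housing = 5*5 = 25.
Iteration 3: no further components; recursion stops.

Bracket, Clip, Frame, Gear, Housing, Rod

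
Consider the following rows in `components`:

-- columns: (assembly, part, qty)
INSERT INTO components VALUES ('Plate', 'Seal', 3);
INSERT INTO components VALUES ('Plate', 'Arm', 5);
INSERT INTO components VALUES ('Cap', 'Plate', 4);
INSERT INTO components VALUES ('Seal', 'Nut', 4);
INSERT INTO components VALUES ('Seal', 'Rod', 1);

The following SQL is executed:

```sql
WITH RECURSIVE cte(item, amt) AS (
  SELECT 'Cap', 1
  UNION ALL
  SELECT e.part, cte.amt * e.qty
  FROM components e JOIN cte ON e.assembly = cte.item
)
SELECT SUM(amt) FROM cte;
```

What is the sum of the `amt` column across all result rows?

97

Base: (Cap, amt=1).
Iteration 1: components of {Cap} -> Plate = 1*4 = 4.
Iteration 2: components of {Plate} -> Arm = 4*5 = 20, Seal = 4*3 = 12.
Iteration 3: components of {Arm,Seal} -> Nut = 12*4 = 48, Rod = 12*1 = 12.
Iteration 4: no further components; recursion stops.
SUM(amt) = 1 + 4 + 12 + 20 + 48 + 12 = 97.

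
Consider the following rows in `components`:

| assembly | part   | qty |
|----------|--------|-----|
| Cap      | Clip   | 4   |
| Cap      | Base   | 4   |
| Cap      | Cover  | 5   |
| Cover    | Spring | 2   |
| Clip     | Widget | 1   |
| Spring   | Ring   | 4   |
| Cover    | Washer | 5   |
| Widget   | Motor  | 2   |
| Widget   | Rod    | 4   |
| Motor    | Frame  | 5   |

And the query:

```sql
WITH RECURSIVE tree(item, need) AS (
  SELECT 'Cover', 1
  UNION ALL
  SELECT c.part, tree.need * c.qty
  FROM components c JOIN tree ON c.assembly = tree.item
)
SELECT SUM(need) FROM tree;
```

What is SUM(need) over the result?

Base: (Cover, need=1).
Iteration 1: components of {Cover} -> Spring = 1*2 = 2, Washer = 1*5 = 5.
Iteration 2: components of {Spring,Washer} -> Ring = 2*4 = 8.
Iteration 3: no further components; recursion stops.
SUM(need) = 1 + 2 + 5 + 8 = 16.

16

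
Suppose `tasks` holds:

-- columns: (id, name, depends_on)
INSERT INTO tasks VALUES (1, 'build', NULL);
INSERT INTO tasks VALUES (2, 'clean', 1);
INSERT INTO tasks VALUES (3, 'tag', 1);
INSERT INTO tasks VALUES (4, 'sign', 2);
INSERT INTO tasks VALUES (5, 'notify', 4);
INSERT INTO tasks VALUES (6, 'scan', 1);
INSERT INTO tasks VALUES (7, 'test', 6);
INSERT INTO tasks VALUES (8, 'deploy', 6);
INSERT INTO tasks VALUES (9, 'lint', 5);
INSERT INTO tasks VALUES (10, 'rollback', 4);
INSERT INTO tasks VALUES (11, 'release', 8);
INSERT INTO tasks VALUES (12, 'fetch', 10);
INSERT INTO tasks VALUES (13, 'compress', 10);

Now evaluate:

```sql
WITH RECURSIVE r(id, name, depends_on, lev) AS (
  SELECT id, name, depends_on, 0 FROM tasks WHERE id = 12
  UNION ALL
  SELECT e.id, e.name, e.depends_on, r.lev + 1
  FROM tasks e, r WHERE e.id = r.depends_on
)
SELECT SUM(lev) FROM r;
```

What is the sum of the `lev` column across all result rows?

Base: id=12 (fetch), depends_on=10, lev 0.
Iteration 1: join on id=10 -> rollback (id 10, depends_on=4, lev 1).
Iteration 2: join on id=4 -> sign (id 4, depends_on=2, lev 2).
Iteration 3: join on id=2 -> clean (id 2, depends_on=1, lev 3).
Iteration 4: join on id=1 -> build (id 1, depends_on=NULL, lev 4).
Iteration 5: depends_on is NULL; no match; recursion stops.
SUM(lev) = 0 + 1 + 2 + 3 + 4 = 10.

10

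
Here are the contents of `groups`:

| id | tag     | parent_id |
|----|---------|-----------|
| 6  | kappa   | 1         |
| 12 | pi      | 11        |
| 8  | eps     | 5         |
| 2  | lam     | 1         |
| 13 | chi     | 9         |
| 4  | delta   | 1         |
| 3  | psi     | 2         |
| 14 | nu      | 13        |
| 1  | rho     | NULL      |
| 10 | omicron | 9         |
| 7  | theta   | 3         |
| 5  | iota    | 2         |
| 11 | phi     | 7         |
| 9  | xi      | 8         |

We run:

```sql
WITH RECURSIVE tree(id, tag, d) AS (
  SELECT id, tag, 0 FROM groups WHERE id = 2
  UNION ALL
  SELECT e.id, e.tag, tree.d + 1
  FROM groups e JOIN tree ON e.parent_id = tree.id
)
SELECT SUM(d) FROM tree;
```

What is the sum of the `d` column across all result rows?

29

Base: id=2 (lam) at d 0.
Iteration 1: rows with parent_id in {2} -> psi (id 3, d 1), iota (id 5, d 1).
Iteration 2: rows with parent_id in {3,5} -> theta (id 7, d 2), eps (id 8, d 2).
Iteration 3: rows with parent_id in {7,8} -> xi (id 9, d 3), phi (id 11, d 3).
Iteration 4: rows with parent_id in {9,11} -> omicron (id 10, d 4), pi (id 12, d 4), chi (id 13, d 4).
Iteration 5: rows with parent_id in {10,12,13} -> nu (id 14, d 5).
Iteration 6: no rows with parent_id in {14}; recursion stops.
SUM(d) = 0 + 1 + 1 + 2 + 2 + 3 + 3 + 4 + 4 + 4 + 5 = 29.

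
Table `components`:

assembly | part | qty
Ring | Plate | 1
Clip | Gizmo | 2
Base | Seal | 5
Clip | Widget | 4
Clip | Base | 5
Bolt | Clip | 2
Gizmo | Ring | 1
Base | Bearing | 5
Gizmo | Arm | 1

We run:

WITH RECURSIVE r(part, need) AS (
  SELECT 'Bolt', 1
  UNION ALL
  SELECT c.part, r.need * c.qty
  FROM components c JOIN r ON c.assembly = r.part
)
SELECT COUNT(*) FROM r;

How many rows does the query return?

Base: (Bolt, need=1).
Iteration 1: components of {Bolt} -> Clip = 1*2 = 2.
Iteration 2: components of {Clip} -> Base = 2*5 = 10, Gizmo = 2*2 = 4, Widget = 2*4 = 8.
Iteration 3: components of {Base,Gizmo,Widget} -> Arm = 4*1 = 4, Bearing = 10*5 = 50, Ring = 4*1 = 4, Seal = 10*5 = 50.
Iteration 4: components of {Arm,Bearing,Ring,Seal} -> Plate = 4*1 = 4.
Iteration 5: no further components; recursion stops.
Total rows emitted: 10.

10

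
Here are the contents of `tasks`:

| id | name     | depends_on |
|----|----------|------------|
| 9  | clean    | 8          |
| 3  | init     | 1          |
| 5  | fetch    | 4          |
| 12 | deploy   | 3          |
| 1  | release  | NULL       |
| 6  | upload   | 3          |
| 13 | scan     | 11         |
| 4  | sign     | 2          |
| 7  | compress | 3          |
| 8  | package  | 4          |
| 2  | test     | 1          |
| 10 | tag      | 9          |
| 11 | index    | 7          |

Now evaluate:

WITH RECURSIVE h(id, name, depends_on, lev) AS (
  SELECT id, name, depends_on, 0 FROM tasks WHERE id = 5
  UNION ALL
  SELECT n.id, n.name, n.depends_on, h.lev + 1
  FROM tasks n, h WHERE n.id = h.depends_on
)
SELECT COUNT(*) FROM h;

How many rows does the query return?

4

Base: id=5 (fetch), depends_on=4, lev 0.
Iteration 1: join on id=4 -> sign (id 4, depends_on=2, lev 1).
Iteration 2: join on id=2 -> test (id 2, depends_on=1, lev 2).
Iteration 3: join on id=1 -> release (id 1, depends_on=NULL, lev 3).
Iteration 4: depends_on is NULL; no match; recursion stops.
Total rows emitted: 4.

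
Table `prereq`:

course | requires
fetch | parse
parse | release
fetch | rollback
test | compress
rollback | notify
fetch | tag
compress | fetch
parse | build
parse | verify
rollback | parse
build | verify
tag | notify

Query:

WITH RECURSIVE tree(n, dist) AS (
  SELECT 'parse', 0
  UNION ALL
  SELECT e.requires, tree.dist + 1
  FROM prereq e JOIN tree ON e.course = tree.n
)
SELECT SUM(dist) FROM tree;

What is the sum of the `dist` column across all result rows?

5

Base: (parse, dist=0).
Iteration 1: edges from {parse} -> (build, dist=1), (release, dist=1), (verify, dist=1).
Iteration 2: edges from {build,release,verify} -> (verify, dist=2).
Iteration 3: no outgoing edges from {verify}; recursion stops.
SUM(dist) = 0 + 1 + 1 + 1 + 2 = 5.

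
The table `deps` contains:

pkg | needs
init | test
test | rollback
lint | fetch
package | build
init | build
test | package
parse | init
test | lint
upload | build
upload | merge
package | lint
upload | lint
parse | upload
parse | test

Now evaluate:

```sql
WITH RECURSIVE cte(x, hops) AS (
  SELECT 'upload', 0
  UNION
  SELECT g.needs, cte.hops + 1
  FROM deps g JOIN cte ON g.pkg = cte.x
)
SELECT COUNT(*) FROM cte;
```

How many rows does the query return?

5

Base: (upload, hops=0).
Iteration 1: edges from {upload} -> (build, hops=1), (lint, hops=1), (merge, hops=1).
Iteration 2: edges from {build,lint,merge} -> (fetch, hops=2).
Iteration 3: no outgoing edges from {fetch}; recursion stops.
Total rows emitted: 5.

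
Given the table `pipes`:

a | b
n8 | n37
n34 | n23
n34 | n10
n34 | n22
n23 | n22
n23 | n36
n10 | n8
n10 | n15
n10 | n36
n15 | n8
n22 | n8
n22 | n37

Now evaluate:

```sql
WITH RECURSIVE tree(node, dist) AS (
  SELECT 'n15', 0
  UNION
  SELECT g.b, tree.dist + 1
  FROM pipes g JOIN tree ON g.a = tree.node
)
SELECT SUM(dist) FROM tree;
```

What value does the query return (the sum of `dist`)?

Base: (n15, dist=0).
Iteration 1: edges from {n15} -> (n8, dist=1).
Iteration 2: edges from {n8} -> (n37, dist=2).
Iteration 3: no outgoing edges from {n37}; recursion stops.
SUM(dist) = 0 + 1 + 2 = 3.

3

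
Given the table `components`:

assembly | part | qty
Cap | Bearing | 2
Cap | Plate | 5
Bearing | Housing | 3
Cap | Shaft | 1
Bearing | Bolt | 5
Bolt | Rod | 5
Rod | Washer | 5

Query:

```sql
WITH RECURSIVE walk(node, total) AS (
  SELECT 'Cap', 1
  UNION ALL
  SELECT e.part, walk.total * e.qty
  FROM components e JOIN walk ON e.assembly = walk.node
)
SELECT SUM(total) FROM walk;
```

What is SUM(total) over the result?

Base: (Cap, total=1).
Iteration 1: components of {Cap} -> Bearing = 1*2 = 2, Plate = 1*5 = 5, Shaft = 1*1 = 1.
Iteration 2: components of {Bearing,Plate,Shaft} -> Bolt = 2*5 = 10, Housing = 2*3 = 6.
Iteration 3: components of {Bolt,Housing} -> Rod = 10*5 = 50.
Iteration 4: components of {Rod} -> Washer = 50*5 = 250.
Iteration 5: no further components; recursion stops.
SUM(total) = 1 + 2 + 5 + 1 + 6 + 10 + 50 + 250 = 325.

325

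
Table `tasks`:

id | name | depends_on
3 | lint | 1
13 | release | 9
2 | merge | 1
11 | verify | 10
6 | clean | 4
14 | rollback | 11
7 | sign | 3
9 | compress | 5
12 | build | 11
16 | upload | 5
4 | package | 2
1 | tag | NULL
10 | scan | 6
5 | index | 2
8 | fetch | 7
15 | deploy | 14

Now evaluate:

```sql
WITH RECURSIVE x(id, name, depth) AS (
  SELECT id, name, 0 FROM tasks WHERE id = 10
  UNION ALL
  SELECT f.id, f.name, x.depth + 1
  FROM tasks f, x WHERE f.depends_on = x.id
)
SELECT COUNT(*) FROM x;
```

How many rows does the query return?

5

Base: id=10 (scan) at depth 0.
Iteration 1: rows with depends_on in {10} -> verify (id 11, depth 1).
Iteration 2: rows with depends_on in {11} -> build (id 12, depth 2), rollback (id 14, depth 2).
Iteration 3: rows with depends_on in {12,14} -> deploy (id 15, depth 3).
Iteration 4: no rows with depends_on in {15}; recursion stops.
Total rows emitted: 5.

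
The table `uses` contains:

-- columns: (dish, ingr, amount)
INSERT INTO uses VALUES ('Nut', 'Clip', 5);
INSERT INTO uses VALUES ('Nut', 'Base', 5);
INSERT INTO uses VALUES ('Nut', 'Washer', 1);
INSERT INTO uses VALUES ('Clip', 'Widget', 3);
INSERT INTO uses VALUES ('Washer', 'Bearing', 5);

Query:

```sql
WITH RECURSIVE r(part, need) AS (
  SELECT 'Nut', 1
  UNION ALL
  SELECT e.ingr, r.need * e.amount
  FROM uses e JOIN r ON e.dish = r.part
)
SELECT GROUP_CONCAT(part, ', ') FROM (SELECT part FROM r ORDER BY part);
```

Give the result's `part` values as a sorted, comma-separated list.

Base, Bearing, Clip, Nut, Washer, Widget

Base: (Nut, need=1).
Iteration 1: components of {Nut} -> Base = 1*5 = 5, Clip = 1*5 = 5, Washer = 1*1 = 1.
Iteration 2: components of {Base,Clip,Washer} -> Bearing = 1*5 = 5, Widget = 5*3 = 15.
Iteration 3: no further components; recursion stops.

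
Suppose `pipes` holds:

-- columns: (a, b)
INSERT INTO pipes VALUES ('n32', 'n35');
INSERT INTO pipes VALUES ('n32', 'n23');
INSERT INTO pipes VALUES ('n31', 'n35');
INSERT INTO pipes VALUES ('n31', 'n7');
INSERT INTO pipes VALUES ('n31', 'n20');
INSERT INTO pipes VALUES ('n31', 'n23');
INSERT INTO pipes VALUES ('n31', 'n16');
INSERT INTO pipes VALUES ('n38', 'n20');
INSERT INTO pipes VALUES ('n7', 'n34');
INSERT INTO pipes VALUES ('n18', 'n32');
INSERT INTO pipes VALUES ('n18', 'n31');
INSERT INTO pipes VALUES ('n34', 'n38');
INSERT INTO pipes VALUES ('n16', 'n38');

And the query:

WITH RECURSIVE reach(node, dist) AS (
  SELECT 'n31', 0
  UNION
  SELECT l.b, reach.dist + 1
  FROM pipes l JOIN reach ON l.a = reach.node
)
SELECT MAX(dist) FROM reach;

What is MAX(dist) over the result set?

4

Base: (n31, dist=0).
Iteration 1: edges from {n31} -> (n16, dist=1), (n20, dist=1), (n23, dist=1), (n35, dist=1), (n7, dist=1).
Iteration 2: edges from {n16,n20,n23,n35,n7} -> (n34, dist=2), (n38, dist=2).
Iteration 3: edges from {n34,n38} -> (n20, dist=3), (n38, dist=3).
Iteration 4: edges from {n20,n38} -> (n20, dist=4).
Iteration 5: no outgoing edges from {n20}; recursion stops.
dist values: 0, 1, 1, 1, 1, 1, 2, 2, 3, 3, 4; the maximum is 4.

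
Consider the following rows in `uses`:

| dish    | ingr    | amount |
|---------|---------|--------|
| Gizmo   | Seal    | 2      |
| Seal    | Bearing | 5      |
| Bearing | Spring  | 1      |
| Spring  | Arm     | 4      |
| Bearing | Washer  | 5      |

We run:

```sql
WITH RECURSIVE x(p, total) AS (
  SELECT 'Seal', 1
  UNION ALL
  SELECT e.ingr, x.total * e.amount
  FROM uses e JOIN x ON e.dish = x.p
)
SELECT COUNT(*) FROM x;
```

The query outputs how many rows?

Base: (Seal, total=1).
Iteration 1: components of {Seal} -> Bearing = 1*5 = 5.
Iteration 2: components of {Bearing} -> Spring = 5*1 = 5, Washer = 5*5 = 25.
Iteration 3: components of {Spring,Washer} -> Arm = 5*4 = 20.
Iteration 4: no further components; recursion stops.
Total rows emitted: 5.

5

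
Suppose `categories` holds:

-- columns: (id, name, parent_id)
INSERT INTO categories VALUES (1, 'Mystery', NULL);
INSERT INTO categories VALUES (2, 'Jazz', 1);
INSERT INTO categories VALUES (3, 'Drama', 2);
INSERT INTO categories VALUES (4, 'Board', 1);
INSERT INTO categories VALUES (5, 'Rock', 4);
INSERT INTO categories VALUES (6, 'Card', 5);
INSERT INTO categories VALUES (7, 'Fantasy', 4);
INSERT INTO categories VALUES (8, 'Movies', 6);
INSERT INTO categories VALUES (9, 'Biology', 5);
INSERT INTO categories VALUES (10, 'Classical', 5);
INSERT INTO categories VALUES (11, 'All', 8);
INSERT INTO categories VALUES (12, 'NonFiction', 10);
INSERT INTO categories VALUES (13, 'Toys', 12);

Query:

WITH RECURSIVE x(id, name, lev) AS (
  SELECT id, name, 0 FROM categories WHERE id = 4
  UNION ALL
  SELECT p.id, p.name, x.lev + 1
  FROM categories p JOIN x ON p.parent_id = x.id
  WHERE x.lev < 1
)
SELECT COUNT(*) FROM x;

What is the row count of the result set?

3

Base: id=4 (Board) at lev 0.
Iteration 1: rows with parent_id in {4} -> Rock (id 5, lev 1), Fantasy (id 7, lev 1).
Iteration 2: lev < 1 fails for all current rows; recursion stops.
Total rows emitted: 3.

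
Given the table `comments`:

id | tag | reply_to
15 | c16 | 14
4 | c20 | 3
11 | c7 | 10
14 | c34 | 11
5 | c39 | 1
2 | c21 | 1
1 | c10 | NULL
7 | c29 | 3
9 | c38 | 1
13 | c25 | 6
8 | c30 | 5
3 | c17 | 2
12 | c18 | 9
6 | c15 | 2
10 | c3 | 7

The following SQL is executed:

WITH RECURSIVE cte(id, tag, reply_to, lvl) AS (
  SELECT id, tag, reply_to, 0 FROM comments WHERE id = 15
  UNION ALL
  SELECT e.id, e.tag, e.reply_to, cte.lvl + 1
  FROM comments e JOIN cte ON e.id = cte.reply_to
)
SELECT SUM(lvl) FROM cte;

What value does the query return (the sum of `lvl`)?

Base: id=15 (c16), reply_to=14, lvl 0.
Iteration 1: join on id=14 -> c34 (id 14, reply_to=11, lvl 1).
Iteration 2: join on id=11 -> c7 (id 11, reply_to=10, lvl 2).
Iteration 3: join on id=10 -> c3 (id 10, reply_to=7, lvl 3).
Iteration 4: join on id=7 -> c29 (id 7, reply_to=3, lvl 4).
Iteration 5: join on id=3 -> c17 (id 3, reply_to=2, lvl 5).
Iteration 6: join on id=2 -> c21 (id 2, reply_to=1, lvl 6).
Iteration 7: join on id=1 -> c10 (id 1, reply_to=NULL, lvl 7).
Iteration 8: reply_to is NULL; no match; recursion stops.
SUM(lvl) = 0 + 1 + 2 + 3 + 4 + 5 + 6 + 7 = 28.

28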